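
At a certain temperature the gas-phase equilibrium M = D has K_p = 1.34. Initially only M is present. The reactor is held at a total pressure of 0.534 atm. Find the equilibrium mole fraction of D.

y_D = 0.573

Basis: 1 mol M initially; let X = conversion of M. Extent ξ = X.
At extent ξ: n_M = 1 − X; n_D = X.
n_T stays at 1 (no change in mole number).
y_i = n_i/n_T, p_i = y_i·P. K_p = p_D / (p_M).
Setting this equal to 1.34 and taking the physical root (0 < X < 1) gives X = 0.573.
Then n_D = 0.573, n_T = 1, so y_D = 0.573.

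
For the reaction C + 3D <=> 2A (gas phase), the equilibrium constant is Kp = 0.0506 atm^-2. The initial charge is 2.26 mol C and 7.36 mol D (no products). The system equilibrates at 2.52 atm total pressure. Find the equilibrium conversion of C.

Let X = conversion of C (basis 2.26 mol C); extent of reaction ξ = 2.26X.
At extent ξ: n_C = 2.26 − 2.26X; n_D = 7.36 − 6.78X; n_A = 4.52X.
n_T = Σnᵢ = 9.62 − 4.52X.
Mole fractions y_i = n_i/n_T; Kp = p_A^2 / (p_C p_D^3) with p_i = y_i·P.
Setting this equal to 0.0506 atm^-2 and taking the physical root (0 < X < 1) gives X = 0.256.

X = 0.256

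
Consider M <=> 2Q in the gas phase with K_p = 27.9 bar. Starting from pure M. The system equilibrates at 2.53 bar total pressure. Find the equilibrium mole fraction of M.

Take 1 mol M as basis and let X be its fractional conversion, so ξ = X.
At extent ξ: n_M = 1 − X; n_Q = 2X.
Summing: n_T = 1 + X.
y_i = n_i/n_T, p_i = y_i·P. K_p = p_Q^2 / (p_M).
This yields a degree-2 equation in X; solving on (0,1), X = 0.857.
Then n_M = 0.143, n_T = 1.86, so y_M = 0.077.

y_M = 0.077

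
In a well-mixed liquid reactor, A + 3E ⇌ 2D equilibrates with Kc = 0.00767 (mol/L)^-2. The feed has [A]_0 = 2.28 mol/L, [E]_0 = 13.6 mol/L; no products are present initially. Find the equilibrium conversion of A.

X = 0.572

Let X = conversion of A; extent ξ = 2.28·X mol/L.
Concentrations: [A] = 2.28 − 2.28X; [E] = 13.6 − 6.84X; [D] = 4.56X.
Kc = [D]^2 / ([A] [E]^3).
Equating to 0.00767 (mol/L)^-2: the physical root is X = 0.572.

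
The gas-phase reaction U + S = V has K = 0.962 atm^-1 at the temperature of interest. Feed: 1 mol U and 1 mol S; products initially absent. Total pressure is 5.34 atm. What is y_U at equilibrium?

y_U = 0.288

Let X = conversion of U (basis 1 mol U); extent of reaction ξ = X.
Moles: n_U = 1 − X; n_S = 1 − X; n_V = X.
Summing: n_T = 2 − X.
y_i = n_i/n_T, p_i = y_i·P. K = p_V / (p_U p_S).
This yields a degree-2 equation in X; solving on (0,1), X = 0.596.
Then n_U = 0.404, n_T = 1.4, so y_U = 0.288.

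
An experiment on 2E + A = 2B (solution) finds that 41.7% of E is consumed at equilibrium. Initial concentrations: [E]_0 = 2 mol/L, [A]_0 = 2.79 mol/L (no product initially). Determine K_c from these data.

K_c = 0.216 L/mol

Let X = conversion of E.
Concentrations: [E] = 2 − 2X; [A] = 2.79 − 1X; [B] = 2X.
At X = 0.417: [E] = 1.17, [A] = 2.37, [B] = 0.834.
K_c = [B]^2 / ([E]^2 [A]) = 0.216 L/mol.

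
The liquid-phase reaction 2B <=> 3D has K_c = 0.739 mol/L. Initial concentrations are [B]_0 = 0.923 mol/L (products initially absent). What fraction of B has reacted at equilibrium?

Let X = conversion of B; extent ξ = 0.923X/2 mol/L.
Concentrations: [B] = 0.923 − 0.923X; [D] = 1.38X.
K_c = [D]^3 / ([B]^2).
Setting equal to 0.739 and solving for X on (0,1) gives X = 0.427.

X = 0.427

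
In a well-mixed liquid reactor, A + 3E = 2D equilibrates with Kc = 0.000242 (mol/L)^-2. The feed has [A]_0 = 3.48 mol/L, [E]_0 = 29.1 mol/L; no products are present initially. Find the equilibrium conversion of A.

X = 0.401

Let X = conversion of A; extent ξ = 3.48·X mol/L.
Concentrations: [A] = 3.48 − 3.48X; [E] = 29.1 − 10.4X; [D] = 6.96X.
Kc = [D]^2 / ([A] [E]^3).
Equating to 0.000242 (mol/L)^-2: the physical root is X = 0.401.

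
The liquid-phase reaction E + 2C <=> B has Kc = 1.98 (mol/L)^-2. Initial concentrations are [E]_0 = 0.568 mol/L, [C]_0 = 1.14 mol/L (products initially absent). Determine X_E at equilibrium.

Let X = conversion of E; extent ξ = 0.568·X mol/L.
Concentrations: [E] = 0.568 − 0.568X; [C] = 1.14 − 1.14X; [B] = 0.568X.
Kc = [B] / ([E] [C]^2).
Equating to 1.98 (mol/L)^-2: the physical root is X = 0.444.

X = 0.444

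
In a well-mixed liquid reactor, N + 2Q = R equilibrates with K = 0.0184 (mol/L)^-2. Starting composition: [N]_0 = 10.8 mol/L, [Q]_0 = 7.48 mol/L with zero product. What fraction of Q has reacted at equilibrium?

Let X = conversion of Q; extent ξ = 7.48X/2 mol/L.
Concentrations: [N] = 10.8 − 3.74X; [Q] = 7.48 − 7.48X; [R] = 3.74X.
K = [R] / ([N] [Q]^2).
Setting equal to 0.0184 and solving for X on (0,1) gives X = 0.532.

X = 0.532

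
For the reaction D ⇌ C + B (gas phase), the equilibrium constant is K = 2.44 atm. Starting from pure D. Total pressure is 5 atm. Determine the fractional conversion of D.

X = 0.573

Let X = conversion of D (basis 1 mol D); extent of reaction ξ = X.
Mole table: n_D = 1 − X; n_C = X; n_B = X.
n_T = Σnᵢ = 1 + X.
y_i = n_i/n_T, p_i = y_i·P. K = p_C p_B / (p_D).
Equating to 2.44 atm and solving on 0 < X < 1: X = 0.573.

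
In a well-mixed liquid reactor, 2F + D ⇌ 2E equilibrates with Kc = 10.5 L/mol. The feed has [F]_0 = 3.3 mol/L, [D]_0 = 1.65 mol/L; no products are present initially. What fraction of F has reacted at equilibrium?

Let X = conversion of F; extent ξ = 3.3X/2 mol/L.
Concentrations: [F] = 3.3 − 3.3X; [D] = 1.65 − 1.65X; [E] = 3.3X.
Kc = [E]^2 / ([F]^2 [D]).
This equals 10.5 at X = 0.696 (the root in 0 < X < 1).

X = 0.696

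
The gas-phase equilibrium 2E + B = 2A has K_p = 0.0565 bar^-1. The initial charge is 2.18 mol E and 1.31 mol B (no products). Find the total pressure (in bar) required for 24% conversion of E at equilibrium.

P = 5.44 bar

Basis: 2.18 mol E initially; let X = conversion of E. Extent ξ = 1.09X.
Species balance: n_E = 2.18 − 2.18X; n_B = 1.31 − 1.09X; n_A = 2.18X.
n_T = Σnᵢ = 3.49 − 1.09X.
K_p = p_A^2 / (p_E^2 p_B) with p_i = (n_i/n_T)·P.
At X = 0.24: the mole-fraction product g(X) = Π y_i^ν_i = 0.3071. Since K_p = g(X)·P^{-1}, P = (g/K_p)^(1/1) = (0.3071/0.0565)^(1/1) = 5.44 bar.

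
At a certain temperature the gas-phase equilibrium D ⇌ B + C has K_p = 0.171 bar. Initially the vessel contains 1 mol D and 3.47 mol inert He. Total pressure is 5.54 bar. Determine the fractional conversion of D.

X = 0.318

Take 1 mol D as basis and let X be its fractional conversion, so ξ = X.
At extent ξ: n_D = 1 − X; n_B = X; n_C = X; n_I = 3.47 (inert).
Summing: n_T = 4.47 + X.
y_i = n_i/n_T, p_i = y_i·P. K_p = p_B p_C / (p_D).
Substituting and setting equal to 0.171 bar gives a polynomial in X; the root in (0,1) is X = 0.318.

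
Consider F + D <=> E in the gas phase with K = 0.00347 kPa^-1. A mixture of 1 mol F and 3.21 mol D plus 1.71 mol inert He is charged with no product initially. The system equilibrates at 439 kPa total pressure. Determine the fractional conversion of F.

Take 1 mol F as basis and let X be its fractional conversion, so ξ = X.
Moles: n_F = 1 − X; n_D = 3.21 − X; n_E = X; n_I = 1.71 (inert).
n_T = Σnᵢ = 5.92 − X.
Mole fractions y_i = n_i/n_T; K = p_E / (p_F p_D) with p_i = y_i·P.
Setting this equal to 0.00347 kPa^-1 and taking the physical root (0 < X < 1) gives X = 0.435.

X = 0.435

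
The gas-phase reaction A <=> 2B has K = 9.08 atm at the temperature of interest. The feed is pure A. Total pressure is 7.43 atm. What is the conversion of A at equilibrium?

X = 0.484

Take 1 mol A as basis and let X be its fractional conversion, so ξ = X.
Species balance: n_A = 1 − X; n_B = 2X.
Total moles n_T = 1 + X.
y_i = n_i/n_T, p_i = y_i·P. K = p_B^2 / (p_A).
This yields a degree-2 equation in X; solving on (0,1), X = 0.484.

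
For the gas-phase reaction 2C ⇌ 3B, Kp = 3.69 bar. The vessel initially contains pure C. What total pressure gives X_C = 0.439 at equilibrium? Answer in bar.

P = 4.96 bar

Take 1 mol C as basis and let X be its fractional conversion, so ξ = 0.5X.
At extent ξ: n_C = 1 − X; n_B = 1.5X.
Summing: n_T = 1 + 0.5X.
Kp = p_B^3 / (p_C^2) with p_i = (n_i/n_T)·P.
At X = 0.439: the mole-fraction product g(X) = Π y_i^ν_i = 0.744. Since Kp = g(X)·P^{1}, P = (Kp/g)^(1/1) = (3.69/0.744)^(1/1) = 4.96 bar.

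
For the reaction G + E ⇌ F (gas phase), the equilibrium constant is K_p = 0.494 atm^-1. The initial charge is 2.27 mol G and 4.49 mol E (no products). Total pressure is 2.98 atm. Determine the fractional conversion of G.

Take 2.27 mol G as basis and let X be its fractional conversion, so ξ = 2.27X.
Species balance: n_G = 2.27 − 2.27X; n_E = 4.49 − 2.27X; n_F = 2.27X.
n_T = Σnᵢ = 6.76 − 2.27X.
y_i = n_i/n_T, p_i = y_i·P. K_p = p_F / (p_G p_E).
Equating to 0.494 atm^-1 and solving on 0 < X < 1: X = 0.470.

X = 0.470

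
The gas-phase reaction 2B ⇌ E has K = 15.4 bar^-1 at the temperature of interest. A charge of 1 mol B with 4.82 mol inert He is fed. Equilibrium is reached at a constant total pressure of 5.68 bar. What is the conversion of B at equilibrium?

X = 0.839

Basis: 1 mol B initially; let X = conversion of B. Extent ξ = 0.5X.
Moles: n_B = 1 − X; n_E = 0.5X; n_I = 4.82 (inert).
Total moles n_T = 5.82 − 0.5X.
Mole fractions y_i = n_i/n_T; K = p_E / (p_B^2) with p_i = y_i·P.
Setting this equal to 15.4 bar^-1 and taking the physical root (0 < X < 1) gives X = 0.839.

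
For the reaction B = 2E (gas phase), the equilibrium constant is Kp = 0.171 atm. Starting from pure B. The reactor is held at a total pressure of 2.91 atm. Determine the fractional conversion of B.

X = 0.120

Take 1 mol B as basis and let X be its fractional conversion, so ξ = X.
Mole table: n_B = 1 − X; n_E = 2X.
Total moles n_T = 1 + X.
y_i = n_i/n_T, p_i = y_i·P. Kp = p_E^2 / (p_B).
Equating to 0.171 atm and solving on 0 < X < 1: X = 0.120.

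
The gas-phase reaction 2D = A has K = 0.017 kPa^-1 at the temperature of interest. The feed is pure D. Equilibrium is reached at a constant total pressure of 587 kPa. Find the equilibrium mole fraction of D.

Take 1 mol D as basis and let X be its fractional conversion, so ξ = 0.5X.
Mole table: n_D = 1 − X; n_A = 0.5X.
Summing: n_T = 1 − 0.5X.
With p_i = (n_i/n_T)P, K = p_A / (p_D^2).
Equating to 0.017 kPa^-1 and solving on 0 < X < 1: X = 0.844.
Then n_D = 0.156, n_T = 0.578, so y_D = 0.270.

y_D = 0.270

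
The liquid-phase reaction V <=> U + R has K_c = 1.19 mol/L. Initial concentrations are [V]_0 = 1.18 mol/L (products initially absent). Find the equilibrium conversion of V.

Let X = conversion of V; extent ξ = 1.18·X mol/L.
Concentrations: [V] = 1.18 − 1.18X; [U] = 1.18X; [R] = 1.18X.
K_c = [U] [R] / ([V]).
Equating to 1.19 mol/L: the physical root is X = 0.619.

X = 0.619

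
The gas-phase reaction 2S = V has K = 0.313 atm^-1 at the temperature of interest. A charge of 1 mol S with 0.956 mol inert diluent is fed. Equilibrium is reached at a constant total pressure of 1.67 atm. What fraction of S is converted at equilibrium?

X = 0.291

Take 1 mol S as basis and let X be its fractional conversion, so ξ = 0.5X.
At extent ξ: n_S = 1 − X; n_V = 0.5X; n_I = 0.956 (inert).
n_T = Σnᵢ = 1.96 − 0.5X.
y_i = n_i/n_T, p_i = y_i·P. K = p_V / (p_S^2).
This yields a degree-2 equation in X; solving on (0,1), X = 0.291.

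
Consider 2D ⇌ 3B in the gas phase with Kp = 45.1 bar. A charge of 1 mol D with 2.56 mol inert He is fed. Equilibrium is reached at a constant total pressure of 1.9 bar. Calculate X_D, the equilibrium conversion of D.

X = 0.852

Take 1 mol D as basis and let X be its fractional conversion, so ξ = 0.5X.
Species balance: n_D = 1 − X; n_B = 1.5X; n_I = 2.56 (inert).
n_T = Σnᵢ = 3.56 + 0.5X.
y_i = n_i/n_T, p_i = y_i·P. Kp = p_B^3 / (p_D^2).
Substituting and setting equal to 45.1 bar gives a polynomial in X; the root in (0,1) is X = 0.852.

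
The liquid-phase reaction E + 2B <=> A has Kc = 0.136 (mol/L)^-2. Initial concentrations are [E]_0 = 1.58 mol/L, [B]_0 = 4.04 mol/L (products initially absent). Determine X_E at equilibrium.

X = 0.470

Let X = conversion of E; extent ξ = 1.58·X mol/L.
Concentrations: [E] = 1.58 − 1.58X; [B] = 4.04 − 3.16X; [A] = 1.58X.
Kc = [A] / ([E] [B]^2).
Equating to 0.136 (mol/L)^-2: the physical root is X = 0.470.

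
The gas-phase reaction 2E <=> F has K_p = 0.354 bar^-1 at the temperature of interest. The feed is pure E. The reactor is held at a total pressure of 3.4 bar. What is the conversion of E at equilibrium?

X = 0.585

Take 1 mol E as basis and let X be its fractional conversion, so ξ = 0.5X.
At extent ξ: n_E = 1 − X; n_F = 0.5X.
n_T = Σnᵢ = 1 − 0.5X.
With p_i = (n_i/n_T)P, K_p = p_F / (p_E^2).
Substituting and setting equal to 0.354 bar^-1 gives a polynomial in X; the root in (0,1) is X = 0.585.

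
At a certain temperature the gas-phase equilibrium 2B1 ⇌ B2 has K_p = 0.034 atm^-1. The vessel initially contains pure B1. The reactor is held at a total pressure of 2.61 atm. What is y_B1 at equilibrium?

y_B1 = 0.924

Let X = conversion of B1 (basis 1 mol B1); extent of reaction ξ = 0.5X.
Species balance: n_B1 = 1 − X; n_B2 = 0.5X.
Summing: n_T = 1 − 0.5X.
y_i = n_i/n_T, p_i = y_i·P. K_p = p_B2 / (p_B1^2).
Equating to 0.034 atm^-1 and solving on 0 < X < 1: X = 0.141.
Then n_B1 = 0.859, n_T = 0.93, so y_B1 = 0.924.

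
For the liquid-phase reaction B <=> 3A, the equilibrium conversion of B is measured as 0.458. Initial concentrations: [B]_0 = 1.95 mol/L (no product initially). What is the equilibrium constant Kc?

Let X = conversion of B.
Concentrations: [B] = 1.95 − 1.95X; [A] = 5.85X.
At X = 0.458: [B] = 1.06, [A] = 2.68.
Kc = [A]^3 / ([B]) = 18.2 (mol/L)^2.

Kc = 18.2 (mol/L)^2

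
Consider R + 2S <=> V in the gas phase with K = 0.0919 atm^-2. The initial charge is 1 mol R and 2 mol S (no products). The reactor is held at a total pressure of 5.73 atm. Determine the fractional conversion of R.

Basis: 1 mol R initially; let X = conversion of R. Extent ξ = X.
Species balance: n_R = 1 − X; n_S = 2 − 2X; n_V = X.
Summing: n_T = 3 − 2X.
Mole fractions y_i = n_i/n_T; K = p_V / (p_R p_S^2) with p_i = y_i·P.
This yields a degree-3 equation in X; solving on (0,1), X = 0.452.

X = 0.452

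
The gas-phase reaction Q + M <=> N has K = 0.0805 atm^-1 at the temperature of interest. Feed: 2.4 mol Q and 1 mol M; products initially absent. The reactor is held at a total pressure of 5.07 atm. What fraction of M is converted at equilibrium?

X = 0.219

Basis: 1 mol M initially; let X = conversion of M. Extent ξ = X.
Moles: n_Q = 2.4 − X; n_M = 1 − X; n_N = X.
n_T = Σnᵢ = 3.4 − X.
With p_i = (n_i/n_T)P, K = p_N / (p_Q p_M).
Setting this equal to 0.0805 atm^-1 and taking the physical root (0 < X < 1) gives X = 0.219.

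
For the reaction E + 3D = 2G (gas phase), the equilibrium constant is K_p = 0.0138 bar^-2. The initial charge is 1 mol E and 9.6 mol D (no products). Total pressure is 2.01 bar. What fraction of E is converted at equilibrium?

Let X = conversion of E (basis 1 mol E); extent of reaction ξ = X.
Moles: n_E = 1 − X; n_D = 9.6 − 3X; n_G = 2X.
Total moles n_T = 10.6 − 2X.
y_i = n_i/n_T, p_i = y_i·P. K_p = p_G^2 / (p_E p_D^3).
This yields a degree-4 equation in X; solving on (0,1), X = 0.263.

X = 0.263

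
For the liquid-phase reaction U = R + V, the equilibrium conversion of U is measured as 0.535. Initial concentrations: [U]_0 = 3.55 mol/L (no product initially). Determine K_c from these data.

Let X = conversion of U.
Concentrations: [U] = 3.55 − 3.55X; [R] = 3.55X; [V] = 3.55X.
At X = 0.535: [U] = 1.65, [R] = 1.9, [V] = 1.9.
K_c = [R] [V] / ([U]) = 2.19 mol/L.

K_c = 2.19 mol/L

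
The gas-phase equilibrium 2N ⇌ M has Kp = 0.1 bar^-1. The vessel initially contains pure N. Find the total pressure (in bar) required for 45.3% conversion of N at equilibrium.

Let X = conversion of N (basis 1 mol N); extent of reaction ξ = 0.5X.
Mole table: n_N = 1 − X; n_M = 0.5X.
Summing: n_T = 1 − 0.5X.
Kp = p_M / (p_N^2) with p_i = (n_i/n_T)·P.
At X = 0.453: the mole-fraction product g(X) = Π y_i^ν_i = 0.5855. Since Kp = g(X)·P^{-1}, P = (g/Kp)^(1/1) = (0.5855/0.1)^(1/1) = 5.86 bar.

P = 5.86 bar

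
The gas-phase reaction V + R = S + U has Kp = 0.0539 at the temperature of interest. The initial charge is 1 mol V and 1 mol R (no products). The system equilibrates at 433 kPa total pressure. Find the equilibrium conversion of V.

X = 0.188

Take 1 mol V as basis and let X be its fractional conversion, so ξ = X.
Mole table: n_V = 1 − X; n_R = 1 − X; n_S = X; n_U = X.
Total moles n_T = 2 (Δν = 0, constant).
Mole fractions y_i = n_i/n_T; Kp = p_S p_U / (p_V p_R) with p_i = y_i·P.
Setting this equal to 0.0539 and taking the physical root (0 < X < 1) gives X = 0.188.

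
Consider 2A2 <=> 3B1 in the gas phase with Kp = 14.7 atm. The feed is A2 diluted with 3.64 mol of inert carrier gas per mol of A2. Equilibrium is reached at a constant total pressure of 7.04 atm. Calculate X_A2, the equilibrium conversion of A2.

Take 1 mol A2 as basis and let X be its fractional conversion, so ξ = 0.5X.
Mole table: n_A2 = 1 − X; n_B1 = 1.5X; n_I = 3.64 (inert).
Summing: n_T = 4.64 + 0.5X.
Mole fractions y_i = n_i/n_T; Kp = p_B1^3 / (p_A2^2) with p_i = y_i·P.
Setting this equal to 14.7 atm and taking the physical root (0 < X < 1) gives X = 0.680.

X = 0.680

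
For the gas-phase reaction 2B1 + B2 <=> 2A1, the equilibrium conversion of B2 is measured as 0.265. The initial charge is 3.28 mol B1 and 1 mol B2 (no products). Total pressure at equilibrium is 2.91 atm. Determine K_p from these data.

Basis: 1 mol B2 initially; let X = conversion of B2. Extent ξ = X.
Mole table: n_B1 = 3.28 − 2X; n_B2 = 1 − X; n_A1 = 2X.
Summing: n_T = 4.28 − X.
At X = 0.265: n_B1 = 2.75, n_B2 = 0.735, n_A1 = 0.53, n_T = 4.01.
p_i = (n_i/n_T)·P. K_p = p_A1^2 / (p_B1^2 p_B2) = 0.0697 atm^-1.

K_p = 0.0697 atm^-1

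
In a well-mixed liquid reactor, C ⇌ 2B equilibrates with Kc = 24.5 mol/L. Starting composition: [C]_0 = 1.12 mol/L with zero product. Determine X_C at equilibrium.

X = 0.864

Let X = conversion of C; extent ξ = 1.12·X mol/L.
Concentrations: [C] = 1.12 − 1.12X; [B] = 2.24X.
Kc = [B]^2 / ([C]).
Equating to 24.5 mol/L: the physical root is X = 0.864.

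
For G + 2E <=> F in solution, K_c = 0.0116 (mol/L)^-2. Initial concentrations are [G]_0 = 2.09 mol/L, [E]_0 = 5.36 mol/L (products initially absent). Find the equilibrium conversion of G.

Let X = conversion of G; extent ξ = 2.09·X mol/L.
Concentrations: [G] = 2.09 − 2.09X; [E] = 5.36 − 4.18X; [F] = 2.09X.
K_c = [F] / ([G] [E]^2).
This equals 0.0116 at X = 0.194 (the root in 0 < X < 1).

X = 0.194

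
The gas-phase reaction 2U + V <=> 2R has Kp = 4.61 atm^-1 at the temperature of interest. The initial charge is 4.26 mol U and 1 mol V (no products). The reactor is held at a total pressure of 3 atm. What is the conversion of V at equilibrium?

X = 0.856

Basis: 1 mol V initially; let X = conversion of V. Extent ξ = X.
Moles: n_U = 4.26 − 2X; n_V = 1 − X; n_R = 2X.
Total moles n_T = 5.26 − X.
y_i = n_i/n_T, p_i = y_i·P. Kp = p_R^2 / (p_U^2 p_V).
Setting this equal to 4.61 atm^-1 and taking the physical root (0 < X < 1) gives X = 0.856.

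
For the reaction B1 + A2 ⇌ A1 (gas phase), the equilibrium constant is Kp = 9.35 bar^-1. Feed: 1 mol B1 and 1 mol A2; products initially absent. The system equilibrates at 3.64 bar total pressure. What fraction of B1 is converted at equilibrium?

X = 0.831

Let X = conversion of B1 (basis 1 mol B1); extent of reaction ξ = X.
Moles: n_B1 = 1 − X; n_A2 = 1 − X; n_A1 = X.
Summing: n_T = 2 − X.
y_i = n_i/n_T, p_i = y_i·P. Kp = p_A1 / (p_B1 p_A2).
Substituting and setting equal to 9.35 bar^-1 gives a polynomial in X; the root in (0,1) is X = 0.831.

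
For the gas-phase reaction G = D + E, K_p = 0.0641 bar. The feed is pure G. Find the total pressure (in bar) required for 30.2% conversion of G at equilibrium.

P = 0.639 bar

Take 1 mol G as basis and let X be its fractional conversion, so ξ = X.
At extent ξ: n_G = 1 − X; n_D = X; n_E = X.
n_T = Σnᵢ = 1 + X.
K_p = p_D p_E / (p_G) with p_i = (n_i/n_T)·P.
At X = 0.302: the mole-fraction product g(X) = Π y_i^ν_i = 0.1004. Since K_p = g(X)·P^{1}, P = (K_p/g)^(1/1) = (0.0641/0.1004)^(1/1) = 0.639 bar.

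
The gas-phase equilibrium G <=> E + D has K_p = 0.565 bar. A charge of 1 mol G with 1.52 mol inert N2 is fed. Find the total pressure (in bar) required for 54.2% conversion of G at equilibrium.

P = 2.7 bar

Let X = conversion of G (basis 1 mol G); extent of reaction ξ = X.
Species balance: n_G = 1 − X; n_E = X; n_D = X; n_I = 1.52 (inert).
n_T = Σnᵢ = 2.52 + X.
K_p = p_E p_D / (p_G) with p_i = (n_i/n_T)·P.
At X = 0.542: the mole-fraction product g(X) = Π y_i^ν_i = 0.2095. Since K_p = g(X)·P^{1}, P = (K_p/g)^(1/1) = (0.565/0.2095)^(1/1) = 2.7 bar.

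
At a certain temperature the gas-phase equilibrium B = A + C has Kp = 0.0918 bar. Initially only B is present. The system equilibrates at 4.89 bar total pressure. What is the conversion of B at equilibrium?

X = 0.136

Let X = conversion of B (basis 1 mol B); extent of reaction ξ = X.
Moles: n_B = 1 − X; n_A = X; n_C = X.
Summing: n_T = 1 + X.
y_i = n_i/n_T, p_i = y_i·P. Kp = p_A p_C / (p_B).
Equating to 0.0918 bar and solving on 0 < X < 1: X = 0.136.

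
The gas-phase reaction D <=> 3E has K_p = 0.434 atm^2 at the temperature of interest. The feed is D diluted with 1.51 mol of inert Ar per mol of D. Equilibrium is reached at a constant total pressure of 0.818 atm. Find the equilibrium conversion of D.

Let X = conversion of D (basis 1 mol D); extent of reaction ξ = X.
Mole table: n_D = 1 − X; n_E = 3X; n_I = 1.51 (inert).
Total moles n_T = 2.51 + 2X.
Mole fractions y_i = n_i/n_T; K_p = p_E^3 / (p_D) with p_i = y_i·P.
This yields a degree-3 equation in X; solving on (0,1), X = 0.525.

X = 0.525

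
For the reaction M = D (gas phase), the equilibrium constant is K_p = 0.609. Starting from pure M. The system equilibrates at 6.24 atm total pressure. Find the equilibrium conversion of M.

Basis: 1 mol M initially; let X = conversion of M. Extent ξ = X.
Moles: n_M = 1 − X; n_D = X.
Since Δν = 0, n_T = 1 throughout.
y_i = n_i/n_T, p_i = y_i·P. K_p = p_D / (p_M).
Equating to 0.609 and solving on 0 < X < 1: X = 0.378.

X = 0.378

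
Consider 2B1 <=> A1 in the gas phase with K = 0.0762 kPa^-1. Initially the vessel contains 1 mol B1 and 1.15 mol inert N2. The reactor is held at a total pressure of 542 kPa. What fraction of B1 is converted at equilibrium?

Let X = conversion of B1 (basis 1 mol B1); extent of reaction ξ = 0.5X.
Species balance: n_B1 = 1 − X; n_A1 = 0.5X; n_I = 1.15 (inert).
Summing: n_T = 2.15 − 0.5X.
y_i = n_i/n_T, p_i = y_i·P. K = p_A1 / (p_B1^2).
Setting this equal to 0.0762 kPa^-1 and taking the physical root (0 < X < 1) gives X = 0.866.

X = 0.866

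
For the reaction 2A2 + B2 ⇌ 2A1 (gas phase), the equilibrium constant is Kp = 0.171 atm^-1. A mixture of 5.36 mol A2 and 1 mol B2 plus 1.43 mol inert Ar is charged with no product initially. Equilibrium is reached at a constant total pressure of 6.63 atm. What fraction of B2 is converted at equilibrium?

Take 1 mol B2 as basis and let X be its fractional conversion, so ξ = X.
At extent ξ: n_A2 = 5.36 − 2X; n_B2 = 1 − X; n_A1 = 2X; n_I = 1.43 (inert).
n_T = Σnᵢ = 7.79 − X.
With p_i = (n_i/n_T)P, Kp = p_A1^2 / (p_A2^2 p_B2).
This yields a degree-3 equation in X; solving on (0,1), X = 0.558.

X = 0.558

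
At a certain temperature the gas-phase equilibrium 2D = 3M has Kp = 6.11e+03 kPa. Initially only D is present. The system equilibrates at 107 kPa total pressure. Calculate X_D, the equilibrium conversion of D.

X = 0.842

Take 1 mol D as basis and let X be its fractional conversion, so ξ = 0.5X.
Moles: n_D = 1 − X; n_M = 1.5X.
n_T = Σnᵢ = 1 + 0.5X.
With p_i = (n_i/n_T)P, Kp = p_M^3 / (p_D^2).
Setting this equal to 6.11e+03 kPa and taking the physical root (0 < X < 1) gives X = 0.842.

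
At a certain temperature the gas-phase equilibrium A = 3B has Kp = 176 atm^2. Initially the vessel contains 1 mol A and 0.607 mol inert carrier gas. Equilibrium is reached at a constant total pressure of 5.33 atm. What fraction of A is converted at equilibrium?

Let X = conversion of A (basis 1 mol A); extent of reaction ξ = X.
Moles: n_A = 1 − X; n_B = 3X; n_I = 0.607 (inert).
Total moles n_T = 1.61 + 2X.
With p_i = (n_i/n_T)P, Kp = p_B^3 / (p_A).
This yields a degree-3 equation in X; solving on (0,1), X = 0.789.

X = 0.789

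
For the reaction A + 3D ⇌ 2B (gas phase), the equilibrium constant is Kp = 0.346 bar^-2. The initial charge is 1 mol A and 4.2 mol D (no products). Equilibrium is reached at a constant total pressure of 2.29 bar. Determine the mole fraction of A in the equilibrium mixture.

Basis: 1 mol A initially; let X = conversion of A. Extent ξ = X.
At extent ξ: n_A = 1 − X; n_D = 4.2 − 3X; n_B = 2X.
n_T = Σnᵢ = 5.2 − 2X.
y_i = n_i/n_T, p_i = y_i·P. Kp = p_B^2 / (p_A p_D^3).
Equating to 0.346 bar^-2 and solving on 0 < X < 1: X = 0.501.
Then n_A = 0.499, n_T = 4.2, so y_A = 0.119.

y_A = 0.119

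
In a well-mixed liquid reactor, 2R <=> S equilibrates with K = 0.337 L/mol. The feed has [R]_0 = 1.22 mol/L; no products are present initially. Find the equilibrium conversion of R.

X = 0.349

Let X = conversion of R; extent ξ = 1.22X/2 mol/L.
Concentrations: [R] = 1.22 − 1.22X; [S] = 0.61X.
K = [S] / ([R]^2).
This equals 0.337 at X = 0.349 (the root in 0 < X < 1).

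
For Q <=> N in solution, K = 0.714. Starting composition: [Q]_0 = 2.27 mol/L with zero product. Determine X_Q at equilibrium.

X = 0.417

Let X = conversion of Q; extent ξ = 2.27·X mol/L.
Concentrations: [Q] = 2.27 − 2.27X; [N] = 2.27X.
K = [N] / ([Q]).
Solving K = 0.714 for X ∈ (0,1): X = 0.417.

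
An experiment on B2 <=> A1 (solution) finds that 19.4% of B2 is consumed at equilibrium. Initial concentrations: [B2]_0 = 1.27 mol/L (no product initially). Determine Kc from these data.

Let X = conversion of B2.
Concentrations: [B2] = 1.27 − 1.27X; [A1] = 1.27X.
At X = 0.194: [B2] = 1.02, [A1] = 0.246.
Kc = [A1] / ([B2]) = 0.241.

Kc = 0.241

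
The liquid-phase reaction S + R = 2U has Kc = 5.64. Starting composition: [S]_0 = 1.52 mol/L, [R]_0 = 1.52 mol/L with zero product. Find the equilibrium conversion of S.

Let X = conversion of S; extent ξ = 1.52·X mol/L.
Concentrations: [S] = 1.52 − 1.52X; [R] = 1.52 − 1.52X; [U] = 3.04X.
Kc = [U]^2 / ([S] [R]).
Equating to 5.64: the physical root is X = 0.543.

X = 0.543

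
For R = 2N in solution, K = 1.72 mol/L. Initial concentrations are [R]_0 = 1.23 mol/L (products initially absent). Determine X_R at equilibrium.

X = 0.442

Let X = conversion of R; extent ξ = 1.23·X mol/L.
Concentrations: [R] = 1.23 − 1.23X; [N] = 2.46X.
K = [N]^2 / ([R]).
Equating to 1.72 mol/L: the physical root is X = 0.442.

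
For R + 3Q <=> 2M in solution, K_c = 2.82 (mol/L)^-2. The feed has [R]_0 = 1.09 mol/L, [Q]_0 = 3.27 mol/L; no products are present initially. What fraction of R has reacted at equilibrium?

X = 0.635

Let X = conversion of R; extent ξ = 1.09·X mol/L.
Concentrations: [R] = 1.09 − 1.09X; [Q] = 3.27 − 3.27X; [M] = 2.18X.
K_c = [M]^2 / ([R] [Q]^3).
Setting equal to 2.82 and solving for X on (0,1) gives X = 0.635.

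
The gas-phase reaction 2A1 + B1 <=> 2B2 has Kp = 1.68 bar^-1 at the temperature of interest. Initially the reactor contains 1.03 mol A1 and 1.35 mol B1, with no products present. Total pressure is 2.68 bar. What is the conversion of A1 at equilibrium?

Basis: 1.03 mol A1 initially; let X = conversion of A1. Extent ξ = 0.515X.
Mole table: n_A1 = 1.03 − 1.03X; n_B1 = 1.35 − 0.515X; n_B2 = 1.03X.
Total moles n_T = 2.38 − 0.515X.
With p_i = (n_i/n_T)P, Kp = p_B2^2 / (p_A1^2 p_B1).
Equating to 1.68 bar^-1 and solving on 0 < X < 1: X = 0.601.

X = 0.601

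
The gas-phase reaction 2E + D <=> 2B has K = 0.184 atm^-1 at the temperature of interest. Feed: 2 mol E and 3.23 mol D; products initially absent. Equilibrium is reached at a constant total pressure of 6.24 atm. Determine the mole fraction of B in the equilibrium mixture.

Basis: 2 mol E initially; let X = conversion of E. Extent ξ = X.
Mole table: n_E = 2 − 2X; n_D = 3.23 − X; n_B = 2X.
Total moles n_T = 5.23 − X.
Mole fractions y_i = n_i/n_T; K = p_B^2 / (p_E^2 p_D) with p_i = y_i·P.
Equating to 0.184 atm^-1 and solving on 0 < X < 1: X = 0.450.
Then n_B = 0.899, n_T = 4.78, so y_B = 0.188.

y_B = 0.188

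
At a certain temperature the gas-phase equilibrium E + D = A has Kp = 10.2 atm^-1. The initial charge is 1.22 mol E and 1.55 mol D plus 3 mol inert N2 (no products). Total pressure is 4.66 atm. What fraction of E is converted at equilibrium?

X = 0.840

Take 1.22 mol E as basis and let X be its fractional conversion, so ξ = 1.22X.
Moles: n_E = 1.22 − 1.22X; n_D = 1.55 − 1.22X; n_A = 1.22X; n_I = 3 (inert).
Total moles n_T = 5.77 − 1.22X.
With p_i = (n_i/n_T)P, Kp = p_A / (p_E p_D).
Equating to 10.2 atm^-1 and solving on 0 < X < 1: X = 0.840.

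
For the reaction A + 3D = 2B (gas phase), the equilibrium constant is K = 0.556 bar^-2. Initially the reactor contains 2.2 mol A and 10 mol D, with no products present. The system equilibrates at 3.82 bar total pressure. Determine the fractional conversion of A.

X = 0.706

Let X = conversion of A (basis 2.2 mol A); extent of reaction ξ = 2.2X.
Species balance: n_A = 2.2 − 2.2X; n_D = 10 − 6.6X; n_B = 4.4X.
n_T = Σnᵢ = 12.2 − 4.4X.
Mole fractions y_i = n_i/n_T; K = p_B^2 / (p_A p_D^3) with p_i = y_i·P.
This yields a degree-4 equation in X; solving on (0,1), X = 0.706.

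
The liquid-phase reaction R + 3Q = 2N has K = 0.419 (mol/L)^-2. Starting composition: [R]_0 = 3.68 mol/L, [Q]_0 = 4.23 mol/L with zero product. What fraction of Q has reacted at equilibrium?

Let X = conversion of Q; extent ξ = 4.23X/3 mol/L.
Concentrations: [R] = 3.68 − 1.41X; [Q] = 4.23 − 4.23X; [N] = 2.82X.
K = [N]^2 / ([R] [Q]^3).
Equating to 0.419 (mol/L)^-2: the physical root is X = 0.659.

X = 0.659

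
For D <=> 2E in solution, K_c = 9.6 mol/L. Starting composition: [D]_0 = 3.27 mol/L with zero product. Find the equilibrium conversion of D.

X = 0.565

Let X = conversion of D; extent ξ = 3.27·X mol/L.
Concentrations: [D] = 3.27 − 3.27X; [E] = 6.54X.
K_c = [E]^2 / ([D]).
Setting equal to 9.6 and solving for X on (0,1) gives X = 0.565.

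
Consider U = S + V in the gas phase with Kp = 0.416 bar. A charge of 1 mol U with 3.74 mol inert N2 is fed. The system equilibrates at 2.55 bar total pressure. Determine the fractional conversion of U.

Basis: 1 mol U initially; let X = conversion of U. Extent ξ = X.
Mole table: n_U = 1 − X; n_S = X; n_V = X; n_I = 3.74 (inert).
Summing: n_T = 4.74 + X.
Mole fractions y_i = n_i/n_T; Kp = p_S p_V / (p_U) with p_i = y_i·P.
Equating to 0.416 bar and solving on 0 < X < 1: X = 0.594.

X = 0.594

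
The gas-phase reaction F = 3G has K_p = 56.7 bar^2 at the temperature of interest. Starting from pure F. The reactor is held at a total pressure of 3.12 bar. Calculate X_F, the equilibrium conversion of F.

Let X = conversion of F (basis 1 mol F); extent of reaction ξ = X.
Mole table: n_F = 1 − X; n_G = 3X.
Summing: n_T = 1 + 2X.
With p_i = (n_i/n_T)P, K_p = p_G^3 / (p_F).
Equating to 56.7 bar^2 and solving on 0 < X < 1: X = 0.714.

X = 0.714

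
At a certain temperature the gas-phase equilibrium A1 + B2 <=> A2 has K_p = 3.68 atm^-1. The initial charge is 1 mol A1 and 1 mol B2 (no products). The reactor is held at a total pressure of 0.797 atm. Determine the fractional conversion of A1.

X = 0.496

Basis: 1 mol A1 initially; let X = conversion of A1. Extent ξ = X.
Moles: n_A1 = 1 − X; n_B2 = 1 − X; n_A2 = X.
Summing: n_T = 2 − X.
With p_i = (n_i/n_T)P, K_p = p_A2 / (p_A1 p_B2).
Substituting and setting equal to 3.68 atm^-1 gives a polynomial in X; the root in (0,1) is X = 0.496.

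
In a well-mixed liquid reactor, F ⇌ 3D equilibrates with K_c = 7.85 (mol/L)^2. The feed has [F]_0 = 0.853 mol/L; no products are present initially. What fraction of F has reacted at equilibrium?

Let X = conversion of F; extent ξ = 0.853·X mol/L.
Concentrations: [F] = 0.853 − 0.853X; [D] = 2.56X.
K_c = [D]^3 / ([F]).
Solving K_c = 7.85 for X ∈ (0,1): X = 0.560.

X = 0.560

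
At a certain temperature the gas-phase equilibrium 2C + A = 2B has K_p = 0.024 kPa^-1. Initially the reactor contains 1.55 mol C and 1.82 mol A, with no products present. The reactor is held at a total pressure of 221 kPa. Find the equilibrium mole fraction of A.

y_A = 0.465

Take 1.55 mol C as basis and let X be its fractional conversion, so ξ = 0.775X.
Mole table: n_C = 1.55 − 1.55X; n_A = 1.82 − 0.775X; n_B = 1.55X.
n_T = Σnᵢ = 3.37 − 0.775X.
y_i = n_i/n_T, p_i = y_i·P. K_p = p_B^2 / (p_C^2 p_A).
Equating to 0.024 kPa^-1 and solving on 0 < X < 1: X = 0.611.
Then n_A = 1.35, n_T = 2.9, so y_A = 0.465.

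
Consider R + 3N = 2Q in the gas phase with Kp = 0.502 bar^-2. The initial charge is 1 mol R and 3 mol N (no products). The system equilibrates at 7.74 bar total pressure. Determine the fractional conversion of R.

Let X = conversion of R (basis 1 mol R); extent of reaction ξ = X.
At extent ξ: n_R = 1 − X; n_N = 3 − 3X; n_Q = 2X.
Summing: n_T = 4 − 2X.
y_i = n_i/n_T, p_i = y_i·P. Kp = p_Q^2 / (p_R p_N^3).
Equating to 0.502 bar^-2 and solving on 0 < X < 1: X = 0.649.

X = 0.649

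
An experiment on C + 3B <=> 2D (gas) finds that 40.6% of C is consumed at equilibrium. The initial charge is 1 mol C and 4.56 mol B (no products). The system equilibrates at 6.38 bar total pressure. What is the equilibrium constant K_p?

Let X = conversion of C (basis 1 mol C); extent of reaction ξ = X.
Mole table: n_C = 1 − X; n_B = 4.56 − 3X; n_D = 2X.
n_T = Σnᵢ = 5.56 − 2X.
At X = 0.406: n_C = 0.594, n_B = 3.34, n_D = 0.812, n_T = 4.75.
p_i = (n_i/n_T)·P. K_p = p_D^2 / (p_C p_B^3) = 0.0165 bar^-2.

K_p = 0.0165 bar^-2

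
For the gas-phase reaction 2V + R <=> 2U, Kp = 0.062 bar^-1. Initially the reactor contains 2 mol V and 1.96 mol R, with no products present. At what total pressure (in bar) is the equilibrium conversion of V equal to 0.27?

P = 4.82 bar

Take 2 mol V as basis and let X be its fractional conversion, so ξ = X.
At extent ξ: n_V = 2 − 2X; n_R = 1.96 − X; n_U = 2X.
Summing: n_T = 3.96 − X.
Kp = p_U^2 / (p_V^2 p_R) with p_i = (n_i/n_T)·P.
At X = 0.27: the mole-fraction product g(X) = Π y_i^ν_i = 0.2987. Since Kp = g(X)·P^{-1}, P = (g/Kp)^(1/1) = (0.2987/0.062)^(1/1) = 4.82 bar.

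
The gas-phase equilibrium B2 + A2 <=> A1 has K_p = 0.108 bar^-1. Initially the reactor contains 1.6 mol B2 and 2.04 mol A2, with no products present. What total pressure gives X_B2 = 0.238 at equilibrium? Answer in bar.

Take 1.6 mol B2 as basis and let X be its fractional conversion, so ξ = 1.6X.
Species balance: n_B2 = 1.6 − 1.6X; n_A2 = 2.04 − 1.6X; n_A1 = 1.6X.
Total moles n_T = 3.64 − 1.6X.
K_p = p_A1 / (p_B2 p_A2) with p_i = (n_i/n_T)·P.
At X = 0.238: the mole-fraction product g(X) = Π y_i^ν_i = 0.6135. Since K_p = g(X)·P^{-1}, P = (g/K_p)^(1/1) = (0.6135/0.108)^(1/1) = 5.68 bar.

P = 5.68 bar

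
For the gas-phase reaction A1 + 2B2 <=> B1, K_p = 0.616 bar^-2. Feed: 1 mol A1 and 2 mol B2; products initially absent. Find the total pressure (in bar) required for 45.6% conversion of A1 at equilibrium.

P = 2.24 bar

Basis: 1 mol A1 initially; let X = conversion of A1. Extent ξ = X.
Moles: n_A1 = 1 − X; n_B2 = 2 − 2X; n_B1 = X.
Total moles n_T = 3 − 2X.
K_p = p_B1 / (p_A1 p_B2^2) with p_i = (n_i/n_T)·P.
At X = 0.456: the mole-fraction product g(X) = Π y_i^ν_i = 3.087. Since K_p = g(X)·P^{-2}, P = (g/K_p)^(1/2) = (3.087/0.616)^(1/2) = 2.24 bar.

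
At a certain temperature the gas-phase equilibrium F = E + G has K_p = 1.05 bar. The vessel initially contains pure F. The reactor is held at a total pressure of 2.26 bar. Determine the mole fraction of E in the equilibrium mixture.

Let X = conversion of F (basis 1 mol F); extent of reaction ξ = X.
Species balance: n_F = 1 − X; n_E = X; n_G = X.
Summing: n_T = 1 + X.
Mole fractions y_i = n_i/n_T; K_p = p_E p_G / (p_F) with p_i = y_i·P.
Setting this equal to 1.05 bar and taking the physical root (0 < X < 1) gives X = 0.563.
Then n_E = 0.563, n_T = 1.56, so y_E = 0.360.

y_E = 0.360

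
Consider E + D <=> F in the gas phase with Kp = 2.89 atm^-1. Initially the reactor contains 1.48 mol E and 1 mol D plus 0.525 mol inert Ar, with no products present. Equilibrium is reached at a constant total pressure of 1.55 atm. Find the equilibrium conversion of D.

Take 1 mol D as basis and let X be its fractional conversion, so ξ = X.
At extent ξ: n_E = 1.48 − X; n_D = 1 − X; n_F = X; n_I = 0.525 (inert).
n_T = Σnᵢ = 3 − X.
Mole fractions y_i = n_i/n_T; Kp = p_F / (p_E p_D) with p_i = y_i·P.
Substituting and setting equal to 2.89 atm^-1 gives a polynomial in X; the root in (0,1) is X = 0.618.

X = 0.618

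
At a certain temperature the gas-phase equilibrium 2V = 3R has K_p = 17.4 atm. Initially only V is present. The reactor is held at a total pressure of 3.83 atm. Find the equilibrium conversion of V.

Basis: 1 mol V initially; let X = conversion of V. Extent ξ = 0.5X.
Species balance: n_V = 1 − X; n_R = 1.5X.
n_T = Σnᵢ = 1 + 0.5X.
y_i = n_i/n_T, p_i = y_i·P. K_p = p_R^3 / (p_V^2).
Equating to 17.4 atm and solving on 0 < X < 1: X = 0.627.

X = 0.627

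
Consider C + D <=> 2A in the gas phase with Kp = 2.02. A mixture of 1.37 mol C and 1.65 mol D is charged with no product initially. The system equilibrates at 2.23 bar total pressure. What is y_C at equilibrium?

y_C = 0.247

Let X = conversion of C (basis 1.37 mol C); extent of reaction ξ = 1.37X.
Moles: n_C = 1.37 − 1.37X; n_D = 1.65 − 1.37X; n_A = 2.74X.
Total moles n_T = 3.02 (Δν = 0, constant).
y_i = n_i/n_T, p_i = y_i·P. Kp = p_A^2 / (p_C p_D).
Equating to 2.02 and solving on 0 < X < 1: X = 0.455.
Then n_C = 0.747, n_T = 3.02, so y_C = 0.247.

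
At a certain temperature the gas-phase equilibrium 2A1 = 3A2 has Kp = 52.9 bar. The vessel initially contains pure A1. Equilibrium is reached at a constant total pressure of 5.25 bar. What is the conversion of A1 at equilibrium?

Take 1 mol A1 as basis and let X be its fractional conversion, so ξ = 0.5X.
Species balance: n_A1 = 1 − X; n_A2 = 1.5X.
n_T = Σnᵢ = 1 + 0.5X.
y_i = n_i/n_T, p_i = y_i·P. Kp = p_A2^3 / (p_A1^2).
Equating to 52.9 bar and solving on 0 < X < 1: X = 0.705.

X = 0.705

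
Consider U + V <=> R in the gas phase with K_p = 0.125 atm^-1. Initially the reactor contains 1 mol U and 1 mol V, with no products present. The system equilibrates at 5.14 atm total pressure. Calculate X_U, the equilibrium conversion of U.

Let X = conversion of U (basis 1 mol U); extent of reaction ξ = X.
Moles: n_U = 1 − X; n_V = 1 − X; n_R = X.
Summing: n_T = 2 − X.
Mole fractions y_i = n_i/n_T; K_p = p_R / (p_U p_V) with p_i = y_i·P.
Equating to 0.125 atm^-1 and solving on 0 < X < 1: X = 0.220.

X = 0.220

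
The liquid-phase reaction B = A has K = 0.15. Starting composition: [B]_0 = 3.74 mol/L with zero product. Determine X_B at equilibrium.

Let X = conversion of B; extent ξ = 3.74·X mol/L.
Concentrations: [B] = 3.74 − 3.74X; [A] = 3.74X.
K = [A] / ([B]).
Solving K = 0.15 for X ∈ (0,1): X = 0.130.

X = 0.130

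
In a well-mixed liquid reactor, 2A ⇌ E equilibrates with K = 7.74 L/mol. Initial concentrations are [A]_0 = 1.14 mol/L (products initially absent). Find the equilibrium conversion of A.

Let X = conversion of A; extent ξ = 1.14X/2 mol/L.
Concentrations: [A] = 1.14 − 1.14X; [E] = 0.57X.
K = [E] / ([A]^2).
Setting equal to 7.74 and solving for X on (0,1) gives X = 0.789.

X = 0.789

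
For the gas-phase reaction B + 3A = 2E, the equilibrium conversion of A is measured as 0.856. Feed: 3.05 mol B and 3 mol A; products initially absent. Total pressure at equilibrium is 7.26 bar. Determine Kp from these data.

Basis: 3 mol A initially; let X = conversion of A. Extent ξ = X.
Species balance: n_B = 3.05 − X; n_A = 3 − 3X; n_E = 2X.
Total moles n_T = 6.05 − 2X.
At X = 0.856: n_B = 2.19, n_A = 0.432, n_E = 1.71, n_T = 4.34.
p_i = (n_i/n_T)·P. Kp = p_E^2 / (p_B p_A^3) = 5.92 bar^-2.

Kp = 5.92 bar^-2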